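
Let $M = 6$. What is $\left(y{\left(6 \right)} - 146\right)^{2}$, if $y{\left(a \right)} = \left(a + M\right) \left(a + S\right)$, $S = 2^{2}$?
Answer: $676$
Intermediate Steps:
$S = 4$
$y{\left(a \right)} = \left(4 + a\right) \left(6 + a\right)$ ($y{\left(a \right)} = \left(a + 6\right) \left(a + 4\right) = \left(6 + a\right) \left(4 + a\right) = \left(4 + a\right) \left(6 + a\right)$)
$\left(y{\left(6 \right)} - 146\right)^{2} = \left(\left(24 + 6^{2} + 10 \cdot 6\right) - 146\right)^{2} = \left(\left(24 + 36 + 60\right) - 146\right)^{2} = \left(120 - 146\right)^{2} = \left(-26\right)^{2} = 676$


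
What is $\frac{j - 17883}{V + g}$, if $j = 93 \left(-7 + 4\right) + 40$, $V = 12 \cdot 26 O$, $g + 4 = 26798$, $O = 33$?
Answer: $- \frac{9061}{18545} \approx -0.4886$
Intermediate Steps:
$g = 26794$ ($g = -4 + 26798 = 26794$)
$V = 10296$ ($V = 12 \cdot 26 \cdot 33 = 312 \cdot 33 = 10296$)
$j = -239$ ($j = 93 \left(-3\right) + 40 = -279 + 40 = -239$)
$\frac{j - 17883}{V + g} = \frac{-239 - 17883}{10296 + 26794} = - \frac{18122}{37090} = \left(-18122\right) \frac{1}{37090} = - \frac{9061}{18545}$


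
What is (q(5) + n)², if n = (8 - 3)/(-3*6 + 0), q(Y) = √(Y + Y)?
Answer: 3265/324 - 5*√10/9 ≈ 8.3203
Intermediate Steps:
q(Y) = √2*√Y (q(Y) = √(2*Y) = √2*√Y)
n = -5/18 (n = 5/(-18 + 0) = 5/(-18) = 5*(-1/18) = -5/18 ≈ -0.27778)
(q(5) + n)² = (√2*√5 - 5/18)² = (√10 - 5/18)² = (-5/18 + √10)²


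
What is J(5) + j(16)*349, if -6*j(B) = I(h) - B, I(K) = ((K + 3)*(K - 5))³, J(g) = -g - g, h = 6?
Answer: -248897/6 ≈ -41483.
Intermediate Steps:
J(g) = -2*g
I(K) = (-5 + K)³*(3 + K)³ (I(K) = ((3 + K)*(-5 + K))³ = ((-5 + K)*(3 + K))³ = (-5 + K)³*(3 + K)³)
j(B) = -243/2 + B/6 (j(B) = -((-5 + 6)³*(3 + 6)³ - B)/6 = -(1³*9³ - B)/6 = -(1*729 - B)/6 = -(729 - B)/6 = -243/2 + B/6)
J(5) + j(16)*349 = -2*5 + (-243/2 + (⅙)*16)*349 = -10 + (-243/2 + 8/3)*349 = -10 - 713/6*349 = -10 - 248837/6 = -248897/6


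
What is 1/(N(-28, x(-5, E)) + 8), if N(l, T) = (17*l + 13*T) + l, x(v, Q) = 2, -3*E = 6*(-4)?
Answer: -1/470 ≈ -0.0021277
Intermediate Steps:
E = 8 (E = -2*(-4) = -⅓*(-24) = 8)
N(l, T) = 13*T + 18*l (N(l, T) = (13*T + 17*l) + l = 13*T + 18*l)
1/(N(-28, x(-5, E)) + 8) = 1/((13*2 + 18*(-28)) + 8) = 1/((26 - 504) + 8) = 1/(-478 + 8) = 1/(-470) = -1/470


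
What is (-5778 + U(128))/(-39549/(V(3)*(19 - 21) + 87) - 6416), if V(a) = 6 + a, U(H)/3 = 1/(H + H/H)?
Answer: 5714419/6912293 ≈ 0.82670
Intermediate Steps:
U(H) = 3/(1 + H) (U(H) = 3/(H + H/H) = 3/(H + 1) = 3/(1 + H))
(-5778 + U(128))/(-39549/(V(3)*(19 - 21) + 87) - 6416) = (-5778 + 3/(1 + 128))/(-39549/((6 + 3)*(19 - 21) + 87) - 6416) = (-5778 + 3/129)/(-39549/(9*(-2) + 87) - 6416) = (-5778 + 3*(1/129))/(-39549/(-18 + 87) - 6416) = (-5778 + 1/43)/(-39549/69 - 6416) = -248453/(43*(-39549*1/69 - 6416)) = -248453/(43*(-13183/23 - 6416)) = -248453/(43*(-160751/23)) = -248453/43*(-23/160751) = 5714419/6912293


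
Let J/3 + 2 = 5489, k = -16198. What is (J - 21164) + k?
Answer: -20901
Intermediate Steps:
J = 16461 (J = -6 + 3*5489 = -6 + 16467 = 16461)
(J - 21164) + k = (16461 - 21164) - 16198 = -4703 - 16198 = -20901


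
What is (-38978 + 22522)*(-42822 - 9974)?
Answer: 868810976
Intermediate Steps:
(-38978 + 22522)*(-42822 - 9974) = -16456*(-52796) = 868810976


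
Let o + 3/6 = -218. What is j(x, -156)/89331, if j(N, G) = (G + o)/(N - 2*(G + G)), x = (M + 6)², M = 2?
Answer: -749/122919456 ≈ -6.0934e-6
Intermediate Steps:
o = -437/2 (o = -½ - 218 = -437/2 ≈ -218.50)
x = 64 (x = (2 + 6)² = 8² = 64)
j(N, G) = (-437/2 + G)/(N - 4*G) (j(N, G) = (G - 437/2)/(N - 2*(G + G)) = (-437/2 + G)/(N - 4*G))
j(x, -156)/89331 = ((437/2 - 1*(-156))/(-1*64 + 4*(-156)))/89331 = ((437/2 + 156)/(-64 - 624))*(1/89331) = ((749/2)/(-688))*(1/89331) = -1/688*749/2*(1/89331) = -749/1376*1/89331 = -749/122919456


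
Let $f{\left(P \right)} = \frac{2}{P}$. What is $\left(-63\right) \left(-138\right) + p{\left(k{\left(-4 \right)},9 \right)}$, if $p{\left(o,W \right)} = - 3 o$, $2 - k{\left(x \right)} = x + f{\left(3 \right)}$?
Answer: $8678$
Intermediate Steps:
$k{\left(x \right)} = \frac{4}{3} - x$ ($k{\left(x \right)} = 2 - \left(x + \frac{2}{3}\right) = 2 - \left(\frac{2}{3} + x\right) = \frac{4}{3} - x$)
$\left(-63\right) \left(-138\right) + p{\left(k{\left(-4 \right)},9 \right)} = \left(-63\right) \left(-138\right) - 3 \left(\frac{4}{3} - -4\right) = 8694 - 3 \left(\frac{4}{3} + 4\right) = 8694 - 16 = 8678$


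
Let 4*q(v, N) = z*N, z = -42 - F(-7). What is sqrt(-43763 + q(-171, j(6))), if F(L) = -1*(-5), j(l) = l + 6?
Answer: 56*I*sqrt(14) ≈ 209.53*I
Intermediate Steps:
j(l) = 6 + l
F(L) = 5
z = -47 (z = -42 - 1*5 = -42 - 5 = -47)
q(v, N) = -47*N/4 (q(v, N) = (-47*N)/4 = -47*N/4)
sqrt(-43763 + q(-171, j(6))) = sqrt(-43763 - 47*(6 + 6)/4) = sqrt(-43763 - 47/4*12) = sqrt(-43763 - 141) = sqrt(-43904) = 56*I*sqrt(14)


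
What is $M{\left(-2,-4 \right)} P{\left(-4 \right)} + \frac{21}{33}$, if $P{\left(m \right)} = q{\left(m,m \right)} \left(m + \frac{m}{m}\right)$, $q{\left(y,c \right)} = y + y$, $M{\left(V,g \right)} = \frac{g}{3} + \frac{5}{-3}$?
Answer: $- \frac{785}{11} \approx -71.364$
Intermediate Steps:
$M{\left(V,g \right)} = - \frac{5}{3} + \frac{g}{3}$ ($M{\left(V,g \right)} = g \frac{1}{3} + 5 \left(- \frac{1}{3}\right) = \frac{g}{3} - \frac{5}{3} = - \frac{5}{3} + \frac{g}{3}$)
$q{\left(y,c \right)} = 2 y$
$P{\left(m \right)} = 2 m \left(1 + m\right)$ ($P{\left(m \right)} = 2 m \left(m + \frac{m}{m}\right) = 2 m \left(m + 1\right) = 2 m \left(1 + m\right)$)
$M{\left(-2,-4 \right)} P{\left(-4 \right)} + \frac{21}{33} = \left(- \frac{5}{3} + \frac{1}{3} \left(-4\right)\right) 2 \left(-4\right) \left(1 - 4\right) + \frac{21}{33} = \left(- \frac{5}{3} - \frac{4}{3}\right) 2 \left(-4\right) \left(-3\right) + 21 \cdot \frac{1}{33} = \left(-3\right) 24 + \frac{7}{11} = -72 + \frac{7}{11} = - \frac{785}{11}$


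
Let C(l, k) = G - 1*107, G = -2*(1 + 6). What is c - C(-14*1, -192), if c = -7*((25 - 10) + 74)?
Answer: -502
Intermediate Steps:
G = -14 (G = -2*7 = -14)
C(l, k) = -121 (C(l, k) = -14 - 1*107 = -14 - 107 = -121)
c = -623 (c = -7*(15 + 74) = -7*89 = -623)
c - C(-14*1, -192) = -623 - 1*(-121) = -623 + 121 = -502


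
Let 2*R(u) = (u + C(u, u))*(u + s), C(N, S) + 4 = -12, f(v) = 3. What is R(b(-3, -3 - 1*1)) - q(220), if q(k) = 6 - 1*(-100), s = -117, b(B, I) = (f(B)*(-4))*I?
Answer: -1210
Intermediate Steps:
C(N, S) = -16 (C(N, S) = -4 - 12 = -16)
b(B, I) = -12*I (b(B, I) = (3*(-4))*I = -12*I)
R(u) = (-117 + u)*(-16 + u)/2 (R(u) = ((u - 16)*(u - 117))/2 = ((-16 + u)*(-117 + u))/2 = ((-117 + u)*(-16 + u))/2 = (-117 + u)*(-16 + u)/2)
q(k) = 106 (q(k) = 6 + 100 = 106)
R(b(-3, -3 - 1*1)) - q(220) = (936 + (-12*(-3 - 1*1))²/2 - (-798)*(-3 - 1*1)) - 1*106 = (936 + (-12*(-3 - 1))²/2 - (-798)*(-3 - 1)) - 106 = (936 + (-12*(-4))²/2 - (-798)*(-4)) - 106 = (936 + (½)*48² - 133/2*48) - 106 = (936 + (½)*2304 - 3192) - 106 = (936 + 1152 - 3192) - 106 = -1104 - 106 = -1210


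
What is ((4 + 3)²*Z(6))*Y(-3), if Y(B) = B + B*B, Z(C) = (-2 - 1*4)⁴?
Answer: 381024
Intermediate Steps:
Z(C) = 1296 (Z(C) = (-2 - 4)⁴ = (-6)⁴ = 1296)
Y(B) = B + B²
((4 + 3)²*Z(6))*Y(-3) = ((4 + 3)²*1296)*(-3*(1 - 3)) = (7²*1296)*(-3*(-2)) = (49*1296)*6 = 63504*6 = 381024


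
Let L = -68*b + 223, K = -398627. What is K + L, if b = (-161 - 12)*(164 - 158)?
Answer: -327820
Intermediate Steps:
b = -1038 (b = -173*6 = -1038)
L = 70807 (L = -68*(-1038) + 223 = 70584 + 223 = 70807)
K + L = -398627 + 70807 = -327820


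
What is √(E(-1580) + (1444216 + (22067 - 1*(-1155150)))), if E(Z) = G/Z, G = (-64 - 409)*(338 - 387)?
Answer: √1636027180385/790 ≈ 1619.1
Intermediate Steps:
G = 23177 (G = -473*(-49) = 23177)
E(Z) = 23177/Z
√(E(-1580) + (1444216 + (22067 - 1*(-1155150)))) = √(23177/(-1580) + (1444216 + (22067 - 1*(-1155150)))) = √(23177*(-1/1580) + (1444216 + (22067 + 1155150))) = √(-23177/1580 + (1444216 + 1177217)) = √(-23177/1580 + 2621433) = √(4141840963/1580) = √1636027180385/790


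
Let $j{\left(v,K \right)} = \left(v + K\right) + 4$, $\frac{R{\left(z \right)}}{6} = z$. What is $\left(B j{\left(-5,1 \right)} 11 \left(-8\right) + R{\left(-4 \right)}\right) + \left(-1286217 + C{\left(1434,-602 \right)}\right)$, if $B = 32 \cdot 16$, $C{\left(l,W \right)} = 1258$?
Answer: $-1284983$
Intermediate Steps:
$R{\left(z \right)} = 6 z$
$j{\left(v,K \right)} = 4 + K + v$ ($j{\left(v,K \right)} = \left(K + v\right) + 4 = 4 + K + v$)
$B = 512$
$\left(B j{\left(-5,1 \right)} 11 \left(-8\right) + R{\left(-4 \right)}\right) + \left(-1286217 + C{\left(1434,-602 \right)}\right) = \left(512 \left(4 + 1 - 5\right) 11 \left(-8\right) + 6 \left(-4\right)\right) + \left(-1286217 + 1258\right) = \left(512 \cdot 0 \cdot 11 \left(-8\right) - 24\right) - 1284959 = \left(512 \cdot 0 \left(-8\right) - 24\right) - 1284959 = \left(512 \cdot 0 - 24\right) - 1284959 = \left(0 - 24\right) - 1284959 = -24 - 1284959 = -1284983$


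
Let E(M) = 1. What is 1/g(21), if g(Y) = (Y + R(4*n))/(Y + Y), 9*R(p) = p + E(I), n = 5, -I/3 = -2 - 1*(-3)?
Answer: 9/5 ≈ 1.8000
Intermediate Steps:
I = -3 (I = -3*(-2 - 1*(-3)) = -3*(-2 + 3) = -3*1 = -3)
R(p) = ⅑ + p/9 (R(p) = (p + 1)/9 = (1 + p)/9 = ⅑ + p/9)
g(Y) = (7/3 + Y)/(2*Y) (g(Y) = (Y + (⅑ + (4*5)/9))/(Y + Y) = (Y + (⅑ + (⅑)*20))/((2*Y)) = (Y + (⅑ + 20/9))*(1/(2*Y)) = (Y + 7/3)*(1/(2*Y)) = (7/3 + Y)*(1/(2*Y)) = (7/3 + Y)/(2*Y))
1/g(21) = 1/((⅙)*(7 + 3*21)/21) = 1/((⅙)*(1/21)*(7 + 63)) = 1/((⅙)*(1/21)*70) = 1/(5/9) = 9/5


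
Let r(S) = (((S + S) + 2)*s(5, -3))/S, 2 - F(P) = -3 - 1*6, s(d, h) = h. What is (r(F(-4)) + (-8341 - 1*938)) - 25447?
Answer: -382058/11 ≈ -34733.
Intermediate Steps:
F(P) = 11 (F(P) = 2 - (-3 - 1*6) = 2 - (-3 - 6) = 2 - 1*(-9) = 2 + 9 = 11)
r(S) = (-6 - 6*S)/S (r(S) = (((S + S) + 2)*(-3))/S = ((2*S + 2)*(-3))/S = ((2 + 2*S)*(-3))/S = (-6 - 6*S)/S)
(r(F(-4)) + (-8341 - 1*938)) - 25447 = ((-6 - 6/11) + (-8341 - 1*938)) - 25447 = ((-6 - 6*1/11) + (-8341 - 938)) - 25447 = ((-6 - 6/11) - 9279) - 25447 = (-72/11 - 9279) - 25447 = -102141/11 - 25447 = -382058/11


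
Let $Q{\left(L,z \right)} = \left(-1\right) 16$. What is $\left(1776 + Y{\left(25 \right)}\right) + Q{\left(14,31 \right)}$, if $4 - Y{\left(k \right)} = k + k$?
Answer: $1714$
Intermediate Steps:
$Q{\left(L,z \right)} = -16$
$Y{\left(k \right)} = 4 - 2 k$ ($Y{\left(k \right)} = 4 - \left(k + k\right) = 4 - 2 k$)
$\left(1776 + Y{\left(25 \right)}\right) + Q{\left(14,31 \right)} = \left(1776 + \left(4 - 50\right)\right) - 16 = \left(1776 - 46\right) - 16 = 1730 - 16 = 1714$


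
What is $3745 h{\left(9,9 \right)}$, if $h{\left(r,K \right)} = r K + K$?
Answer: $337050$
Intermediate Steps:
$h{\left(r,K \right)} = K + K r$ ($h{\left(r,K \right)} = K r + K = K + K r$)
$3745 h{\left(9,9 \right)} = 3745 \cdot 9 \left(1 + 9\right) = 3745 \cdot 9 \cdot 10 = 3745 \cdot 90 = 337050$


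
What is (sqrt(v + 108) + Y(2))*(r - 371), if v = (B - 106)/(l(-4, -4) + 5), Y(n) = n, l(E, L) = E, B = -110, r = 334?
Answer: -74 - 222*I*sqrt(3) ≈ -74.0 - 384.52*I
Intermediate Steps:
v = -216 (v = (-110 - 106)/(-4 + 5) = -216/1 = -216*1 = -216)
(sqrt(v + 108) + Y(2))*(r - 371) = (sqrt(-216 + 108) + 2)*(334 - 371) = (sqrt(-108) + 2)*(-37) = (6*I*sqrt(3) + 2)*(-37) = (2 + 6*I*sqrt(3))*(-37) = -74 - 222*I*sqrt(3)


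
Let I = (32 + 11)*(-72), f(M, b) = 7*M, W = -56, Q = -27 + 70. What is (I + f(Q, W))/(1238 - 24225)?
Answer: 2795/22987 ≈ 0.12159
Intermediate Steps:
Q = 43
I = -3096 (I = 43*(-72) = -3096)
(I + f(Q, W))/(1238 - 24225) = (-3096 + 7*43)/(1238 - 24225) = (-3096 + 301)/(-22987) = -2795*(-1/22987) = 2795/22987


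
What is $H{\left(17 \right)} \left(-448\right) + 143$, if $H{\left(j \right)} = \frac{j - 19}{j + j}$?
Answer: $\frac{2879}{17} \approx 169.35$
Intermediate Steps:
$H{\left(j \right)} = \frac{-19 + j}{2 j}$
$H{\left(17 \right)} \left(-448\right) + 143 = \frac{-19 + 17}{2 \cdot 17} \left(-448\right) + 143 = \frac{1}{2} \cdot \frac{1}{17} \left(-2\right) \left(-448\right) + 143 = \left(- \frac{1}{17}\right) \left(-448\right) + 143 = \frac{448}{17} + 143 = \frac{2879}{17}$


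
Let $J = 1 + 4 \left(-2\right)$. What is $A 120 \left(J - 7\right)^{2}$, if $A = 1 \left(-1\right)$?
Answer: $-23520$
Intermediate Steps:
$J = -7$ ($J = 1 - 8 = -7$)
$A = -1$
$A 120 \left(J - 7\right)^{2} = \left(-1\right) 120 \left(-7 - 7\right)^{2} = - 120 \left(-14\right)^{2} = \left(-120\right) 196 = -23520$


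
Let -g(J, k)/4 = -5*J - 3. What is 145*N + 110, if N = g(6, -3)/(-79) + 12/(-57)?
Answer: -244370/1501 ≈ -162.80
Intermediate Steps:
g(J, k) = 12 + 20*J (g(J, k) = -4*(-5*J - 3) = -4*(-3 - 5*J) = 12 + 20*J)
N = -2824/1501 (N = (12 + 20*6)/(-79) + 12/(-57) = (12 + 120)*(-1/79) + 12*(-1/57) = 132*(-1/79) - 4/19 = -132/79 - 4/19 = -2824/1501 ≈ -1.8814)
145*N + 110 = 145*(-2824/1501) + 110 = -409480/1501 + 110 = -244370/1501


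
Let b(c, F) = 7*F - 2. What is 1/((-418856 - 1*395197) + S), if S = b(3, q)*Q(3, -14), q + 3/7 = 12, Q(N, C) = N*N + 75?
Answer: -1/807417 ≈ -1.2385e-6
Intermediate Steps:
Q(N, C) = 75 + N² (Q(N, C) = N² + 75 = 75 + N²)
q = 81/7 (q = -3/7 + 12 = 81/7 ≈ 11.571)
b(c, F) = -2 + 7*F
S = 6636 (S = (-2 + 7*(81/7))*(75 + 3²) = (-2 + 81)*(75 + 9) = 79*84 = 6636)
1/((-418856 - 1*395197) + S) = 1/((-418856 - 1*395197) + 6636) = 1/((-418856 - 395197) + 6636) = 1/(-814053 + 6636) = 1/(-807417) = -1/807417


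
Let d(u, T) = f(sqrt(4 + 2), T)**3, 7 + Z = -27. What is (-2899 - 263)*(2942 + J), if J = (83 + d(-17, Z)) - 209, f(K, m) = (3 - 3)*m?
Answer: -8904192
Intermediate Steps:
Z = -34 (Z = -7 - 27 = -34)
f(K, m) = 0 (f(K, m) = 0*m = 0)
d(u, T) = 0 (d(u, T) = 0**3 = 0)
J = -126 (J = (83 + 0) - 209 = 83 - 209 = -126)
(-2899 - 263)*(2942 + J) = (-2899 - 263)*(2942 - 126) = -3162*2816 = -8904192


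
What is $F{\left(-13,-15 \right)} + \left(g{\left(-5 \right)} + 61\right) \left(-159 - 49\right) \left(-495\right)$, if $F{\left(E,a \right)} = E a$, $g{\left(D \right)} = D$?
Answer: $5765955$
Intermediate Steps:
$F{\left(-13,-15 \right)} + \left(g{\left(-5 \right)} + 61\right) \left(-159 - 49\right) \left(-495\right) = \left(-13\right) \left(-15\right) + \left(-5 + 61\right) \left(-159 - 49\right) \left(-495\right) = 195 + 56 \left(-208\right) \left(-495\right) = 195 - -5765760 = 195 + 5765760 = 5765955$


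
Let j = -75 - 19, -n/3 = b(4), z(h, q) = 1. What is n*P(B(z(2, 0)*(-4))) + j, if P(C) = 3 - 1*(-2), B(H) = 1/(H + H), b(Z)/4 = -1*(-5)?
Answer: -394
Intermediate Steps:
b(Z) = 20 (b(Z) = 4*(-1*(-5)) = 4*5 = 20)
B(H) = 1/(2*H)
n = -60 (n = -3*20 = -60)
P(C) = 5 (P(C) = 3 + 2 = 5)
j = -94
n*P(B(z(2, 0)*(-4))) + j = -60*5 - 94 = -300 - 94 = -394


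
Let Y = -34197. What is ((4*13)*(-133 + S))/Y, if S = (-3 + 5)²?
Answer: 2236/11399 ≈ 0.19616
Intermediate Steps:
S = 4 (S = 2² = 4)
((4*13)*(-133 + S))/Y = ((4*13)*(-133 + 4))/(-34197) = (52*(-129))*(-1/34197) = -6708*(-1/34197) = 2236/11399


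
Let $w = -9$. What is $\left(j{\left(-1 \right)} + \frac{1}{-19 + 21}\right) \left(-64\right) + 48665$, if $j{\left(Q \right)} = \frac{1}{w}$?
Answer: $\frac{437761}{9} \approx 48640.0$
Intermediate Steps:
$j{\left(Q \right)} = - \frac{1}{9}$ ($j{\left(Q \right)} = \frac{1}{-9} = - \frac{1}{9}$)
$\left(j{\left(-1 \right)} + \frac{1}{-19 + 21}\right) \left(-64\right) + 48665 = \left(- \frac{1}{9} + \frac{1}{-19 + 21}\right) \left(-64\right) + 48665 = \left(- \frac{1}{9} + \frac{1}{2}\right) \left(-64\right) + 48665 = \frac{7}{18} \left(-64\right) + 48665 = - \frac{224}{9} + 48665 = \frac{437761}{9}$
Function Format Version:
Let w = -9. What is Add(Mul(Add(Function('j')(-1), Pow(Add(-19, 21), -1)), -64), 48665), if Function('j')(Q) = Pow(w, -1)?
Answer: Rational(437761, 9) ≈ 48640.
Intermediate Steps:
Function('j')(Q) = Rational(-1, 9) (Function('j')(Q) = Pow(-9, -1) = Rational(-1, 9))
Add(Mul(Add(Function('j')(-1), Pow(Add(-19, 21), -1)), -64), 48665) = Add(Mul(Add(Rational(-1, 9), Pow(Add(-19, 21), -1)), -64), 48665) = Add(Mul(Add(Rational(-1, 9), Pow(2, -1)), -64), 48665) = Add(Mul(Add(Rational(-1, 9), Rational(1, 2)), -64), 48665) = Add(Mul(Rational(7, 18), -64), 48665) = Add(Rational(-224, 9), 48665) = Rational(437761, 9)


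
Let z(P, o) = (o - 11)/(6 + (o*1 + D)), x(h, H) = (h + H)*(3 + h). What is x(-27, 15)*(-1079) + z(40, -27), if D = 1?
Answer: -3107501/10 ≈ -3.1075e+5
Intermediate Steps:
x(h, H) = (3 + h)*(H + h) (x(h, H) = (H + h)*(3 + h) = (3 + h)*(H + h))
z(P, o) = (-11 + o)/(7 + o) (z(P, o) = (o - 11)/(6 + (o*1 + 1)) = (-11 + o)/(6 + (o + 1)) = (-11 + o)/(6 + (1 + o)) = (-11 + o)/(7 + o))
x(-27, 15)*(-1079) + z(40, -27) = ((-27)**2 + 3*15 + 3*(-27) + 15*(-27))*(-1079) + (-11 - 27)/(7 - 27) = (729 + 45 - 81 - 405)*(-1079) - 38/(-20) = 288*(-1079) - 1/20*(-38) = -310752 + 19/10 = -3107501/10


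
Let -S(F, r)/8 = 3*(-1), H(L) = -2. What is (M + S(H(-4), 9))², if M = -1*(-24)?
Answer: 2304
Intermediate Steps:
S(F, r) = 24 (S(F, r) = -24*(-1) = -8*(-3) = 24)
M = 24
(M + S(H(-4), 9))² = (24 + 24)² = 48² = 2304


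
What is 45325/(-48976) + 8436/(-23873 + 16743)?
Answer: -368164393/174599440 ≈ -2.1086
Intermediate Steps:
45325/(-48976) + 8436/(-23873 + 16743) = 45325*(-1/48976) + 8436/(-7130) = -45325/48976 + 8436*(-1/7130) = -45325/48976 - 4218/3565 = -368164393/174599440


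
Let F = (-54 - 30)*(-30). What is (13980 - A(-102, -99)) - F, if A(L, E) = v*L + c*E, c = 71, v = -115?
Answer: 6759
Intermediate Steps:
F = 2520 (F = -84*(-30) = 2520)
A(L, E) = -115*L + 71*E
(13980 - A(-102, -99)) - F = (13980 - (-115*(-102) + 71*(-99))) - 1*2520 = (13980 - (11730 - 7029)) - 2520 = (13980 - 1*4701) - 2520 = (13980 - 4701) - 2520 = 9279 - 2520 = 6759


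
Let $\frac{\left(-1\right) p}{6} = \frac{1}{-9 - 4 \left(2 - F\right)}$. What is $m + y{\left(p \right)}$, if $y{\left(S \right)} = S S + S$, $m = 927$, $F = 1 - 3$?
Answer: $\frac{579561}{625} \approx 927.3$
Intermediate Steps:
$F = -2$
$p = \frac{6}{25}$ ($p = - \frac{6}{-9 - 4 \left(2 - -2\right)} = - \frac{6}{-9 - 4 \left(2 + 2\right)} = - \frac{6}{-9 - 16} = - \frac{6}{-25} = \left(-6\right) \left(- \frac{1}{25}\right) = \frac{6}{25} \approx 0.24$)
$y{\left(S \right)} = S + S^{2}$ ($y{\left(S \right)} = S^{2} + S = S + S^{2}$)
$m + y{\left(p \right)} = 927 + \frac{6 \left(1 + \frac{6}{25}\right)}{25} = 927 + \frac{6}{25} \cdot \frac{31}{25} = 927 + \frac{186}{625} = \frac{579561}{625}$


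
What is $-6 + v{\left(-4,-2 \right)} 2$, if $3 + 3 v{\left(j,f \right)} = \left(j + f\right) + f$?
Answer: $- \frac{40}{3} \approx -13.333$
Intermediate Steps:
$v{\left(j,f \right)} = -1 + \frac{j}{3} + \frac{2 f}{3}$ ($v{\left(j,f \right)} = -1 + \frac{\left(j + f\right) + f}{3} = -1 + \frac{\left(f + j\right) + f}{3} = -1 + \frac{j + 2 f}{3} = -1 + \left(\frac{j}{3} + \frac{2 f}{3}\right) = -1 + \frac{j}{3} + \frac{2 f}{3}$)
$-6 + v{\left(-4,-2 \right)} 2 = -6 + \left(-1 + \frac{1}{3} \left(-4\right) + \frac{2}{3} \left(-2\right)\right) 2 = -6 + \left(-1 - \frac{4}{3} - \frac{4}{3}\right) 2 = -6 - \frac{22}{3} = - \frac{40}{3}$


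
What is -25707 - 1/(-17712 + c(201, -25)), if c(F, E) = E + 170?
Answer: -451594868/17567 ≈ -25707.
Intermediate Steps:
c(F, E) = 170 + E
-25707 - 1/(-17712 + c(201, -25)) = -25707 - 1/(-17712 + (170 - 25)) = -25707 - 1/(-17712 + 145) = -25707 - 1/(-17567) = -25707 - 1*(-1/17567) = -25707 + 1/17567 = -451594868/17567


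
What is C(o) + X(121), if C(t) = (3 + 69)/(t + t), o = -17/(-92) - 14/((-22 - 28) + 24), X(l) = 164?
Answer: 184916/865 ≈ 213.78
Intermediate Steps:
o = 865/1196 (o = -17*(-1/92) - 14/(-50 + 24) = 17/92 - 14/(-26) = 17/92 - 14*(-1/26) = 17/92 + 7/13 = 865/1196 ≈ 0.72324)
C(t) = 36/t (C(t) = 72/((2*t)) = 72*(1/(2*t)) = 36/t)
C(o) + X(121) = 36/(865/1196) + 164 = 36*(1196/865) + 164 = 43056/865 + 164 = 184916/865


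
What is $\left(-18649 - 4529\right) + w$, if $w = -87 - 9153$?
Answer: $-32418$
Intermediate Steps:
$w = -9240$ ($w = -87 - 9153 = -9240$)
$\left(-18649 - 4529\right) + w = \left(-18649 - 4529\right) - 9240 = -23178 - 9240 = -32418$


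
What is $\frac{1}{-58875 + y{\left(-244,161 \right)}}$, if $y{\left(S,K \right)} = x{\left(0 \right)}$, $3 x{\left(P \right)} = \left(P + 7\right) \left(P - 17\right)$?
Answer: $- \frac{3}{176744} \approx -1.6974 \cdot 10^{-5}$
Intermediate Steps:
$x{\left(P \right)} = \frac{\left(-17 + P\right) \left(7 + P\right)}{3}$ ($x{\left(P \right)} = \frac{\left(P + 7\right) \left(P - 17\right)}{3} = \frac{\left(7 + P\right) \left(-17 + P\right)}{3} = \frac{\left(-17 + P\right) \left(7 + P\right)}{3}$)
$y{\left(S,K \right)} = - \frac{119}{3}$ ($y{\left(S,K \right)} = - \frac{119}{3} - 0 + \frac{0^{2}}{3} = - \frac{119}{3} + 0 + \frac{1}{3} \cdot 0 = - \frac{119}{3} + 0 + 0 = - \frac{119}{3}$)
$\frac{1}{-58875 + y{\left(-244,161 \right)}} = \frac{1}{-58875 - \frac{119}{3}} = \frac{1}{- \frac{176744}{3}} = - \frac{3}{176744}$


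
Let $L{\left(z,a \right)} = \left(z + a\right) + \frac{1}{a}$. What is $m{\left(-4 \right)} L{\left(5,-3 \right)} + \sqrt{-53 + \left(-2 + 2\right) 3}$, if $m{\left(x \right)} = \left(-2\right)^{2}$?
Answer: $\frac{20}{3} + i \sqrt{53} \approx 6.6667 + 7.2801 i$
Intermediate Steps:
$m{\left(x \right)} = 4$
$L{\left(z,a \right)} = a + z + \frac{1}{a}$ ($L{\left(z,a \right)} = \left(a + z\right) + \frac{1}{a} = a + z + \frac{1}{a}$)
$m{\left(-4 \right)} L{\left(5,-3 \right)} + \sqrt{-53 + \left(-2 + 2\right) 3} = 4 \left(-3 + 5 + \frac{1}{-3}\right) + \sqrt{-53 + \left(-2 + 2\right) 3} = 4 \left(-3 + 5 - \frac{1}{3}\right) + \sqrt{-53 + 0 \cdot 3} = 4 \cdot \frac{5}{3} + \sqrt{-53 + 0} = \frac{20}{3} + \sqrt{-53} = \frac{20}{3} + i \sqrt{53}$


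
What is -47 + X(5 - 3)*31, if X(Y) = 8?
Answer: 201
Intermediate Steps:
-47 + X(5 - 3)*31 = -47 + 8*31 = -47 + 248 = 201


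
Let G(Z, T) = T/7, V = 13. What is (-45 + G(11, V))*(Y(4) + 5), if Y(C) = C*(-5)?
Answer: 4530/7 ≈ 647.14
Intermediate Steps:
Y(C) = -5*C
G(Z, T) = T/7 (G(Z, T) = T*(⅐) = T/7)
(-45 + G(11, V))*(Y(4) + 5) = (-45 + (⅐)*13)*(-5*4 + 5) = (-45 + 13/7)*(-20 + 5) = -302/7*(-15) = 4530/7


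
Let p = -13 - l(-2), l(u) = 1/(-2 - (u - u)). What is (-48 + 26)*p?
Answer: 275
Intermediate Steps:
l(u) = -½ (l(u) = 1/(-2 - 1*0) = 1/(-2 + 0) = 1/(-2) = -½)
p = -25/2 (p = -13 - 1*(-½) = -13 + ½ = -25/2 ≈ -12.500)
(-48 + 26)*p = (-48 + 26)*(-25/2) = -22*(-25/2) = 275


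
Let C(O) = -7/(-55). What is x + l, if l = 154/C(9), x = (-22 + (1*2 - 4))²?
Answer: 1786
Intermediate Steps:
C(O) = 7/55 (C(O) = -7*(-1/55) = 7/55)
x = 576 (x = (-22 + (2 - 4))² = (-22 - 2)² = (-24)² = 576)
l = 1210 (l = 154/(7/55) = 154*(55/7) = 1210)
x + l = 576 + 1210 = 1786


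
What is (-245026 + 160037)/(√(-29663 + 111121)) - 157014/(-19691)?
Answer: 157014/19691 - 84989*√482/6266 ≈ -289.81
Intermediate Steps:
(-245026 + 160037)/(√(-29663 + 111121)) - 157014/(-19691) = -84989*√482/6266 - 157014*(-1/19691) = -84989*√482/6266 + 157014/19691 = 157014/19691 - 84989*√482/6266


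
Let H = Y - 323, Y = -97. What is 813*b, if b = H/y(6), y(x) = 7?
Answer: -48780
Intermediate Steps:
H = -420 (H = -97 - 323 = -420)
b = -60 (b = -420/7 = -420*⅐ = -60)
813*b = 813*(-60) = -48780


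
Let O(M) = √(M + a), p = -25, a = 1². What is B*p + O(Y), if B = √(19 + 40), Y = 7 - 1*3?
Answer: √5 - 25*√59 ≈ -189.79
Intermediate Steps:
a = 1
Y = 4 (Y = 7 - 3 = 4)
O(M) = √(1 + M) (O(M) = √(M + 1) = √(1 + M))
B = √59 ≈ 7.6811
B*p + O(Y) = √59*(-25) + √(1 + 4) = -25*√59 + √5 = √5 - 25*√59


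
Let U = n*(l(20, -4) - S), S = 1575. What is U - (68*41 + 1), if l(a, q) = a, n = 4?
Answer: -9009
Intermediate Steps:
U = -6220 (U = 4*(20 - 1*1575) = 4*(20 - 1575) = 4*(-1555) = -6220)
U - (68*41 + 1) = -6220 - (68*41 + 1) = -6220 - (2788 + 1) = -6220 - 1*2789 = -6220 - 2789 = -9009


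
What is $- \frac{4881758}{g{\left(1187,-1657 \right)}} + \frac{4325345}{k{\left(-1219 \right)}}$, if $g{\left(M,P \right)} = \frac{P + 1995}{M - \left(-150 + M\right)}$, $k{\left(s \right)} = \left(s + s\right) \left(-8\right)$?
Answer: $- \frac{7140304619095}{3296176} \approx -2.1662 \cdot 10^{6}$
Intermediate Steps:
$k{\left(s \right)} = - 16 s$ ($k{\left(s \right)} = 2 s \left(-8\right) = - 16 s$)
$g{\left(M,P \right)} = \frac{133}{10} + \frac{P}{150}$ ($g{\left(M,P \right)} = \frac{1995 + P}{150} = \left(1995 + P\right) \frac{1}{150} = \frac{133}{10} + \frac{P}{150}$)
$- \frac{4881758}{g{\left(1187,-1657 \right)}} + \frac{4325345}{k{\left(-1219 \right)}} = - \frac{4881758}{\frac{133}{10} + \frac{1}{150} \left(-1657\right)} + \frac{4325345}{\left(-16\right) \left(-1219\right)} = - \frac{4881758}{\frac{133}{10} - \frac{1657}{150}} + \frac{4325345}{19504} = - \frac{4881758}{\frac{169}{75}} + 4325345 \cdot \frac{1}{19504} = \left(-4881758\right) \frac{75}{169} + \frac{4325345}{19504} = - \frac{366131850}{169} + \frac{4325345}{19504} = - \frac{7140304619095}{3296176}$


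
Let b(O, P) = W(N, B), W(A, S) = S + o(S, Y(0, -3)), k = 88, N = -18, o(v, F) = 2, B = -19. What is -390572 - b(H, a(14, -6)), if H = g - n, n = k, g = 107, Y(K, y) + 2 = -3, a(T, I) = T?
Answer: -390555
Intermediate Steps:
Y(K, y) = -5 (Y(K, y) = -2 - 3 = -5)
n = 88
H = 19 (H = 107 - 1*88 = 107 - 88 = 19)
W(A, S) = 2 + S (W(A, S) = S + 2 = 2 + S)
b(O, P) = -17 (b(O, P) = 2 - 19 = -17)
-390572 - b(H, a(14, -6)) = -390572 - 1*(-17) = -390572 + 17 = -390555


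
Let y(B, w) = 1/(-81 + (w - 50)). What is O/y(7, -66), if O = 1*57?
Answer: -11229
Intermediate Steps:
y(B, w) = 1/(-131 + w) (y(B, w) = 1/(-81 + (-50 + w)) = 1/(-131 + w))
O = 57
O/y(7, -66) = 57/(1/(-131 - 66)) = 57/(1/(-197)) = 57/(-1/197) = 57*(-197) = -11229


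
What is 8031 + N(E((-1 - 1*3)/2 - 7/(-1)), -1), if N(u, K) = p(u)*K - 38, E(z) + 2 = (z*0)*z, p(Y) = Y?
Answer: 7995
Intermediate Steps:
E(z) = -2 (E(z) = -2 + (z*0)*z = -2 + 0*z = -2 + 0 = -2)
N(u, K) = -38 + K*u (N(u, K) = u*K - 38 = K*u - 38 = -38 + K*u)
8031 + N(E((-1 - 1*3)/2 - 7/(-1)), -1) = 8031 + (-38 - 1*(-2)) = 8031 + (-38 + 2) = 8031 - 36 = 7995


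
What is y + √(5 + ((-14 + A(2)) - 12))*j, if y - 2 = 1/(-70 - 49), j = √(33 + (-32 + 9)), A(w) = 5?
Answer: 237/119 + 4*I*√10 ≈ 1.9916 + 12.649*I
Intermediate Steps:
j = √10 (j = √(33 - 23) = √10 ≈ 3.1623)
y = 237/119 (y = 2 + 1/(-70 - 49) = 2 + 1/(-119) = 2 - 1/119 = 237/119 ≈ 1.9916)
y + √(5 + ((-14 + A(2)) - 12))*j = 237/119 + √(5 + ((-14 + 5) - 12))*√10 = 237/119 + √(5 + (-9 - 12))*√10 = 237/119 + √(5 - 21)*√10 = 237/119 + √(-16)*√10 = 237/119 + (4*I)*√10 = 237/119 + 4*I*√10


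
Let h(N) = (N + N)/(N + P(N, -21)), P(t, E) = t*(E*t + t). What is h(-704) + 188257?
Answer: 2650846819/14081 ≈ 1.8826e+5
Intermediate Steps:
P(t, E) = t*(t + E*t)
h(N) = 2*N/(N - 20*N²) (h(N) = (N + N)/(N + N²*(1 - 21)) = (2*N)/(N + N²*(-20)) = (2*N)/(N - 20*N²) = 2*N/(N - 20*N²))
h(-704) + 188257 = 2/(1 - 20*(-704)) + 188257 = 2/(1 + 14080) + 188257 = 2/14081 + 188257 = 2650846819/14081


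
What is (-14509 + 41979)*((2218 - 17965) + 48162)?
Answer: 890440050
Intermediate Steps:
(-14509 + 41979)*((2218 - 17965) + 48162) = 27470*(-15747 + 48162) = 27470*32415 = 890440050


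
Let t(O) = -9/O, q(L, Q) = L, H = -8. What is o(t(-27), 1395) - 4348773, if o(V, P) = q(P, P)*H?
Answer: -4359933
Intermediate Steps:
o(V, P) = -8*P (o(V, P) = P*(-8) = -8*P)
o(t(-27), 1395) - 4348773 = -8*1395 - 4348773 = -11160 - 4348773 = -4359933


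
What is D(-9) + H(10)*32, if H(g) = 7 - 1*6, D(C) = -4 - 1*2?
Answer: 26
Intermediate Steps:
D(C) = -6 (D(C) = -4 - 2 = -6)
H(g) = 1 (H(g) = 7 - 6 = 1)
D(-9) + H(10)*32 = -6 + 1*32 = -6 + 32 = 26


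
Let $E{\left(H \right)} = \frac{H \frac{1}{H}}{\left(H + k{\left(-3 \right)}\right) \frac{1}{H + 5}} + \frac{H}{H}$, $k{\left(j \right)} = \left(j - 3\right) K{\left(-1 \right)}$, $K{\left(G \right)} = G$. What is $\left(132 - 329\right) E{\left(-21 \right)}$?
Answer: $- \frac{6107}{15} \approx -407.13$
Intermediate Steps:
$k{\left(j \right)} = 3 - j$ ($k{\left(j \right)} = \left(j - 3\right) \left(-1\right) = \left(-3 + j\right) \left(-1\right) = 3 - j$)
$E{\left(H \right)} = 1 + \frac{5 + H}{6 + H}$ ($E{\left(H \right)} = \frac{H \frac{1}{H}}{\left(H + \left(3 - -3\right)\right) \frac{1}{H + 5}} + \frac{H}{H} = 1 \frac{1}{\left(H + \left(3 + 3\right)\right) \frac{1}{5 + H}} + 1 = 1 \frac{1}{\left(H + 6\right) \frac{1}{5 + H}} + 1 = 1 \frac{1}{\left(6 + H\right) \frac{1}{5 + H}} + 1 = 1 \frac{1}{\frac{1}{5 + H} \left(6 + H\right)} + 1 = 1 \frac{5 + H}{6 + H} + 1 = \frac{5 + H}{6 + H} + 1 = 1 + \frac{5 + H}{6 + H}$)
$\left(132 - 329\right) E{\left(-21 \right)} = \left(132 - 329\right) \frac{11 + 2 \left(-21\right)}{6 - 21} = - 197 \frac{11 - 42}{-15} = - 197 \left(\left(- \frac{1}{15}\right) \left(-31\right)\right) = \left(-197\right) \frac{31}{15} = - \frac{6107}{15}$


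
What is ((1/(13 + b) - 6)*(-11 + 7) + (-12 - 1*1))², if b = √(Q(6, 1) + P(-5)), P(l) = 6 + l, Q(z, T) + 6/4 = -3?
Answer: (-37795*I + 3058*√14)/(-331*I + 26*√14) ≈ 114.46 + 0.92824*I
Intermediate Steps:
Q(z, T) = -9/2 (Q(z, T) = -3/2 - 3 = -9/2)
b = I*√14/2 (b = √(-9/2 + (6 - 5)) = √(-9/2 + 1) = √(-7/2) = I*√14/2 ≈ 1.8708*I)
((1/(13 + b) - 6)*(-11 + 7) + (-12 - 1*1))² = ((1/(13 + I*√14/2) - 6)*(-11 + 7) + (-12 - 1*1))² = ((-6 + 1/(13 + I*√14/2))*(-4) + (-12 - 1))² = ((24 - 4/(13 + I*√14/2)) - 13)² = (11 - 4/(13 + I*√14/2))²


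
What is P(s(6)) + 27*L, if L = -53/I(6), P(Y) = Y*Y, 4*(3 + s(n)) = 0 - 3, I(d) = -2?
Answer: 11673/16 ≈ 729.56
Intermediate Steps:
s(n) = -15/4 (s(n) = -3 + (0 - 3)/4 = -3 + (¼)*(-3) = -3 - ¾ = -15/4)
P(Y) = Y²
L = 53/2 (L = -53/(-2) = -53*(-½) = 53/2 ≈ 26.500)
P(s(6)) + 27*L = (-15/4)² + 27*(53/2) = 225/16 + 1431/2 = 11673/16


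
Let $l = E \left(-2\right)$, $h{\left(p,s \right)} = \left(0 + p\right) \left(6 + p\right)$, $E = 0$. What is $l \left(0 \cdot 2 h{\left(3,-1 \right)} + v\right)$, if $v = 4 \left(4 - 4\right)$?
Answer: $0$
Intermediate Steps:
$h{\left(p,s \right)} = p \left(6 + p\right)$
$l = 0$ ($l = 0 \left(-2\right) = 0$)
$v = 0$ ($v = 4 \cdot 0 = 0$)
$l \left(0 \cdot 2 h{\left(3,-1 \right)} + v\right) = 0 \left(0 \cdot 2 \cdot 3 \left(6 + 3\right) + 0\right) = 0 \left(0 \cdot 3 \cdot 9 + 0\right) = 0 \left(0 \cdot 27 + 0\right) = 0 \left(0 + 0\right) = 0 \cdot 0 = 0$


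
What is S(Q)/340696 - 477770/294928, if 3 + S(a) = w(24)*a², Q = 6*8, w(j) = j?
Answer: -4577089813/3140024684 ≈ -1.4577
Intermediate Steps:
Q = 48
S(a) = -3 + 24*a²
S(Q)/340696 - 477770/294928 = (-3 + 24*48²)/340696 - 477770/294928 = (-3 + 24*2304)*(1/340696) - 477770*1/294928 = (-3 + 55296)*(1/340696) - 238885/147464 = 55293*(1/340696) - 238885/147464 = 55293/340696 - 238885/147464 = -4577089813/3140024684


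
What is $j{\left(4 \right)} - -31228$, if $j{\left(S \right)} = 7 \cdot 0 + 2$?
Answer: $31230$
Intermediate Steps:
$j{\left(S \right)} = 2$ ($j{\left(S \right)} = 0 + 2 = 2$)
$j{\left(4 \right)} - -31228 = 2 - -31228 = 2 + 31228 = 31230$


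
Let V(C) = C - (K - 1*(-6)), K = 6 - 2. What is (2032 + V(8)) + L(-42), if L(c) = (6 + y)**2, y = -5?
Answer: 2031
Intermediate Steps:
K = 4
L(c) = 1 (L(c) = (6 - 5)**2 = 1**2 = 1)
V(C) = -10 + C (V(C) = C - (4 - 1*(-6)) = C - (4 + 6) = C - 1*10 = C - 10 = -10 + C)
(2032 + V(8)) + L(-42) = (2032 + (-10 + 8)) + 1 = (2032 - 2) + 1 = 2030 + 1 = 2031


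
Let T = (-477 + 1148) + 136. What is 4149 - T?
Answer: 3342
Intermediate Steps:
T = 807 (T = 671 + 136 = 807)
4149 - T = 4149 - 1*807 = 4149 - 807 = 3342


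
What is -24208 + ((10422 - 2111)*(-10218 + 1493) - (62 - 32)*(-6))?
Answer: -72537503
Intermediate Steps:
-24208 + ((10422 - 2111)*(-10218 + 1493) - (62 - 32)*(-6)) = -24208 + (8311*(-8725) - 30*(-6)) = -24208 + (-72513475 - 1*(-180)) = -24208 + (-72513475 + 180) = -24208 - 72513295 = -72537503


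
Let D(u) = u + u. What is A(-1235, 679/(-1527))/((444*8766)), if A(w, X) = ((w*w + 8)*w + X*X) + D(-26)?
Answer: -2196095596421131/4537665883908 ≈ -483.97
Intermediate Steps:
D(u) = 2*u
A(w, X) = -52 + X**2 + w*(8 + w**2) (A(w, X) = ((w*w + 8)*w + X*X) + 2*(-26) = ((w**2 + 8)*w + X**2) - 52 = ((8 + w**2)*w + X**2) - 52 = (w*(8 + w**2) + X**2) - 52 = (X**2 + w*(8 + w**2)) - 52 = -52 + X**2 + w*(8 + w**2))
A(-1235, 679/(-1527))/((444*8766)) = (-52 + (679/(-1527))**2 + (-1235)**3 + 8*(-1235))/((444*8766)) = (-52 + (679*(-1/1527))**2 - 1883652875 - 9880)/3892104 = (-52 + (-679/1527)**2 - 1883652875 - 9880)*(1/3892104) = (-52 + 461041/2331729 - 1883652875 - 9880)*(1/3892104) = -4392191192842262/2331729*1/3892104 = -2196095596421131/4537665883908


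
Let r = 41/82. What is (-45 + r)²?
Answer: 7921/4 ≈ 1980.3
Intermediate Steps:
r = ½ (r = 41*(1/82) = ½ ≈ 0.50000)
(-45 + r)² = (-45 + ½)² = (-89/2)² = 7921/4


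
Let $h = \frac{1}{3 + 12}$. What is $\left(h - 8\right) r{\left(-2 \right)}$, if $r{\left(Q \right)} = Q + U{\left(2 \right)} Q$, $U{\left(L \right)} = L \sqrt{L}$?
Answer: $\frac{238}{15} + \frac{476 \sqrt{2}}{15} \approx 60.744$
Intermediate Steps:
$U{\left(L \right)} = L^{\frac{3}{2}}$
$r{\left(Q \right)} = Q + 2 Q \sqrt{2}$ ($r{\left(Q \right)} = Q + 2^{\frac{3}{2}} Q = Q + 2 \sqrt{2} Q = Q + 2 Q \sqrt{2}$)
$h = \frac{1}{15} \approx 0.066667$
$\left(h - 8\right) r{\left(-2 \right)} = \left(\frac{1}{15} - 8\right) \left(- 2 \left(1 + 2 \sqrt{2}\right)\right) = - \frac{119 \left(-2 - 4 \sqrt{2}\right)}{15} = \frac{238}{15} + \frac{476 \sqrt{2}}{15}$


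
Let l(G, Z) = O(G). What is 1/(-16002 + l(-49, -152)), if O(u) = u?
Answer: -1/16051 ≈ -6.2301e-5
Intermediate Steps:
l(G, Z) = G
1/(-16002 + l(-49, -152)) = 1/(-16002 - 49) = 1/(-16051) = -1/16051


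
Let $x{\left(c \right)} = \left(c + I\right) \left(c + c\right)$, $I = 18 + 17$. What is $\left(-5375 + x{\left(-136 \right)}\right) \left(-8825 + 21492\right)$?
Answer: $279902699$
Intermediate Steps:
$I = 35$
$x{\left(c \right)} = 2 c \left(35 + c\right)$ ($x{\left(c \right)} = \left(c + 35\right) \left(c + c\right) = \left(35 + c\right) 2 c = 2 c \left(35 + c\right)$)
$\left(-5375 + x{\left(-136 \right)}\right) \left(-8825 + 21492\right) = \left(-5375 + 2 \left(-136\right) \left(35 - 136\right)\right) \left(-8825 + 21492\right) = \left(-5375 + 2 \left(-136\right) \left(-101\right)\right) 12667 = \left(-5375 + 27472\right) 12667 = 22097 \cdot 12667 = 279902699$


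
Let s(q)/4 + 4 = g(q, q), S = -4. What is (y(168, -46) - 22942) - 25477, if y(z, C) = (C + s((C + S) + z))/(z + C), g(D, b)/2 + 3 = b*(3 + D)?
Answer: -2896490/61 ≈ -47483.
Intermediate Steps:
g(D, b) = -6 + 2*b*(3 + D) (g(D, b) = -6 + 2*(b*(3 + D)) = -6 + 2*b*(3 + D))
s(q) = -40 + 8*q² + 24*q (s(q) = -16 + 4*(-6 + 6*q + 2*q*q) = -16 + 4*(-6 + 6*q + 2*q²) = -16 + 4*(-6 + 2*q² + 6*q) = -16 + (-24 + 8*q² + 24*q) = -40 + 8*q² + 24*q)
y(z, C) = (-136 + 8*(-4 + C + z)² + 24*z + 25*C)/(C + z) (y(z, C) = (C + (-40 + 8*((C - 4) + z)² + 24*((C - 4) + z)))/(z + C) = (C + (-40 + 8*((-4 + C) + z)² + 24*((-4 + C) + z)))/(C + z) = (C + (-40 + 8*(-4 + C + z)² + 24*(-4 + C + z)))/(C + z) = (C + (-40 + 8*(-4 + C + z)² + (-96 + 24*C + 24*z)))/(C + z) = (C + (-136 + 8*(-4 + C + z)² + 24*C + 24*z))/(C + z) = (-136 + 8*(-4 + C + z)² + 24*z + 25*C)/(C + z))
(y(168, -46) - 22942) - 25477 = ((-136 + 8*(-4 - 46 + 168)² + 24*168 + 25*(-46))/(-46 + 168) - 22942) - 25477 = ((-136 + 8*118² + 4032 - 1150)/122 - 22942) - 25477 = ((-136 + 8*13924 + 4032 - 1150)/122 - 22942) - 25477 = ((-136 + 111392 + 4032 - 1150)/122 - 22942) - 25477 = ((1/122)*114138 - 22942) - 25477 = (57069/61 - 22942) - 25477 = -1342393/61 - 25477 = -2896490/61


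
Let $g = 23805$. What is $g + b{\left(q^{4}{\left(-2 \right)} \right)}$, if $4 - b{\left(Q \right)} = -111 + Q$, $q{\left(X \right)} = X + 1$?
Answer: $23919$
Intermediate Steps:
$q{\left(X \right)} = 1 + X$
$b{\left(Q \right)} = 115 - Q$ ($b{\left(Q \right)} = 4 - \left(-111 + Q\right) = 115 - Q$)
$g + b{\left(q^{4}{\left(-2 \right)} \right)} = 23805 + \left(115 - \left(1 - 2\right)^{4}\right) = 23805 + \left(115 - \left(-1\right)^{4}\right) = 23805 + \left(115 - 1\right) = 23805 + 114 = 23919$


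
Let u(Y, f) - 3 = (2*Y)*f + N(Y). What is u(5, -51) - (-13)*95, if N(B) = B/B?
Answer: 729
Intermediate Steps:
N(B) = 1
u(Y, f) = 4 + 2*Y*f (u(Y, f) = 3 + ((2*Y)*f + 1) = 3 + (2*Y*f + 1) = 3 + (1 + 2*Y*f) = 4 + 2*Y*f)
u(5, -51) - (-13)*95 = (4 + 2*5*(-51)) - (-13)*95 = (4 - 510) - 1*(-1235) = -506 + 1235 = 729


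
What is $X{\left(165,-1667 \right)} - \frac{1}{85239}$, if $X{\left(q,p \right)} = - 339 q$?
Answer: $- \frac{4767843466}{85239} \approx -55935.0$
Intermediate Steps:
$X{\left(165,-1667 \right)} - \frac{1}{85239} = \left(-339\right) 165 - \frac{1}{85239} = -55935 - \frac{1}{85239} = - \frac{4767843466}{85239}$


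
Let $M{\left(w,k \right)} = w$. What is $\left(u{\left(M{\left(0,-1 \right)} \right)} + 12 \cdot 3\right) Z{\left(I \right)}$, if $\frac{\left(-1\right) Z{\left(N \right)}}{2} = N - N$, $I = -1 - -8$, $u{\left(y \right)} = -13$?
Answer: $0$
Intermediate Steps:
$I = 7$ ($I = -1 + 8 = 7$)
$Z{\left(N \right)} = 0$ ($Z{\left(N \right)} = - 2 \left(N - N\right) = \left(-2\right) 0 = 0$)
$\left(u{\left(M{\left(0,-1 \right)} \right)} + 12 \cdot 3\right) Z{\left(I \right)} = \left(-13 + 12 \cdot 3\right) 0 = \left(-13 + 36\right) 0 = 23 \cdot 0 = 0$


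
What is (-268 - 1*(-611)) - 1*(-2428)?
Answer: 2771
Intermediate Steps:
(-268 - 1*(-611)) - 1*(-2428) = (-268 + 611) + 2428 = 343 + 2428 = 2771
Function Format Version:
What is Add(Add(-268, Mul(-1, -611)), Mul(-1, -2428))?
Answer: 2771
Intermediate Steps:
Add(Add(-268, Mul(-1, -611)), Mul(-1, -2428)) = Add(Add(-268, 611), 2428) = Add(343, 2428) = 2771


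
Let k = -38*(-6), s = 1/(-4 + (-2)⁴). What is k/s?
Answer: 2736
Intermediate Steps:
s = 1/12 (s = 1/(-4 + 16) = 1/12 ≈ 0.083333)
k = 228
k/s = 228/(1/12) = 228*12 = 2736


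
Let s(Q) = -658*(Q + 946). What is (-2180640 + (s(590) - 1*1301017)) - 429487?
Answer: -4921832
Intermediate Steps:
s(Q) = -622468 - 658*Q (s(Q) = -658*(946 + Q) = -622468 - 658*Q)
(-2180640 + (s(590) - 1*1301017)) - 429487 = (-2180640 + ((-622468 - 658*590) - 1*1301017)) - 429487 = (-2180640 + ((-622468 - 388220) - 1301017)) - 429487 = (-2180640 + (-1010688 - 1301017)) - 429487 = (-2180640 - 2311705) - 429487 = -4492345 - 429487 = -4921832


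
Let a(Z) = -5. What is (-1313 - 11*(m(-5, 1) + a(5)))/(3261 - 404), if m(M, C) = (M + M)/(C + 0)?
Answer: -1148/2857 ≈ -0.40182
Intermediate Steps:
m(M, C) = 2*M/C (m(M, C) = (2*M)/C = 2*M/C)
(-1313 - 11*(m(-5, 1) + a(5)))/(3261 - 404) = (-1313 - 11*(2*(-5)/1 - 5))/(3261 - 404) = (-1313 - 11*(2*(-5)*1 - 5))/2857 = (-1313 - 11*(-10 - 5))*(1/2857) = (-1313 - 11*(-15))*(1/2857) = (-1313 + 165)*(1/2857) = -1148*1/2857 = -1148/2857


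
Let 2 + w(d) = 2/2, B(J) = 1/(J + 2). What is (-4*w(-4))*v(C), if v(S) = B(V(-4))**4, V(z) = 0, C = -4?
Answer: 1/4 ≈ 0.25000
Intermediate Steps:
B(J) = 1/(2 + J)
v(S) = 1/16 (v(S) = (1/(2 + 0))**4 = (1/2)**4 = 1/16)
w(d) = -1 (w(d) = -2 + 2/2 = -2 + 2*(1/2) = -2 + 1 = -1)
(-4*w(-4))*v(C) = -4*(-1)*(1/16) = 4*(1/16) = 1/4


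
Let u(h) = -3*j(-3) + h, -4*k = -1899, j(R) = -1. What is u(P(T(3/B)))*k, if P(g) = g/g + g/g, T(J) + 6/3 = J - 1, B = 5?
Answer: 9495/4 ≈ 2373.8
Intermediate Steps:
k = 1899/4 (k = -1/4*(-1899) = 1899/4 ≈ 474.75)
T(J) = -3 + J (T(J) = -2 + (J - 1) = -2 + (-1 + J) = -3 + J)
P(g) = 2 (P(g) = 1 + 1 = 2)
u(h) = 3 + h (u(h) = -3*(-1) + h = 3 + h)
u(P(T(3/B)))*k = (3 + 2)*(1899/4) = 5*(1899/4) = 9495/4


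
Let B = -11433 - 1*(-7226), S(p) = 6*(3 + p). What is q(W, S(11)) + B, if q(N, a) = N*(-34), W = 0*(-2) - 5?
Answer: -4037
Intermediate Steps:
S(p) = 18 + 6*p
W = -5 (W = 0 - 5 = -5)
B = -4207 (B = -11433 + 7226 = -4207)
q(N, a) = -34*N
q(W, S(11)) + B = -34*(-5) - 4207 = 170 - 4207 = -4037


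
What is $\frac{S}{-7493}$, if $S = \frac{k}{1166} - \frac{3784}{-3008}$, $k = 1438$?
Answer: $- \frac{546103}{1642525544} \approx -0.00033248$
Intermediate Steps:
$S = \frac{546103}{219208}$ ($S = \frac{1438}{1166} - \frac{3784}{-3008} = 1438 \cdot \frac{1}{1166} - - \frac{473}{376} = \frac{719}{583} + \frac{473}{376} = \frac{546103}{219208} \approx 2.4913$)
$\frac{S}{-7493} = \frac{546103}{219208 \left(-7493\right)} = \frac{546103}{219208} \left(- \frac{1}{7493}\right) = - \frac{546103}{1642525544}$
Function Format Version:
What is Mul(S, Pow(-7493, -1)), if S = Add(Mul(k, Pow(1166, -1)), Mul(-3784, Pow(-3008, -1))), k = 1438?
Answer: Rational(-546103, 1642525544) ≈ -0.00033248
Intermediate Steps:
S = Rational(546103, 219208) (S = Add(Mul(1438, Pow(1166, -1)), Mul(-3784, Pow(-3008, -1))) = Add(Mul(1438, Rational(1, 1166)), Mul(-3784, Rational(-1, 3008))) = Add(Rational(719, 583), Rational(473, 376)) = Rational(546103, 219208) ≈ 2.4913)
Mul(S, Pow(-7493, -1)) = Mul(Rational(546103, 219208), Pow(-7493, -1)) = Mul(Rational(546103, 219208), Rational(-1, 7493)) = Rational(-546103, 1642525544)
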